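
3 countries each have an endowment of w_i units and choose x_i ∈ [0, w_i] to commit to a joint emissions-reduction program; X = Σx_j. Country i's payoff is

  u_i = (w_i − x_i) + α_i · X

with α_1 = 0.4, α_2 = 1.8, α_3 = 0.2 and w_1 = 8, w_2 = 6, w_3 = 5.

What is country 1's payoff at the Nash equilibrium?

∂u_i/∂x_i = α_i − 1, so country i contributes w_i if α_i > 1, else 0.
α_i > 1 for i ∈ {2}; NE contributions (0, 6, 0), X = 6.
u_1 = (8 − 0) + 0.4·6 = 10.4.

10.4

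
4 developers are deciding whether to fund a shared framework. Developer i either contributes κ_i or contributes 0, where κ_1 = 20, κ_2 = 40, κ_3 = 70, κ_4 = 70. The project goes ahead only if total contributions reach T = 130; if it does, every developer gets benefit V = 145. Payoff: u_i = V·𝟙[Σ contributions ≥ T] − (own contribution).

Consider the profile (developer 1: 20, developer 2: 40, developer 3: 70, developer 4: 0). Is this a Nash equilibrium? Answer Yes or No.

Yes

Total = 130 ≥ 130: provided.
Developer 1 (pledges 20, payoff 125): dropping to 0 → total 110, payoff 0. No gain.
Developer 2 (pledges 40, payoff 105): dropping to 0 → total 90, payoff 0. No gain.
Developer 3 (pledges 70, payoff 75): dropping to 0 → total 60, payoff 0. No gain.
Developer 4 (pledges 0, payoff 145): pledging 70 → total 200, payoff 75. No gain.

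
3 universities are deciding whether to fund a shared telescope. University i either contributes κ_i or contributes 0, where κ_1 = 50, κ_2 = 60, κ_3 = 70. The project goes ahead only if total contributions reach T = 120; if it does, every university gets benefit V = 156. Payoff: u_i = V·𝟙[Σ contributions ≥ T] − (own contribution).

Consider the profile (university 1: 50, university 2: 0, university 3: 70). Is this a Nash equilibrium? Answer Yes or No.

Yes

Total = 120 ≥ 120: provided.
University 1 (pledges 50, payoff 106): dropping to 0 → total 70, payoff 0. No gain.
University 2 (pledges 0, payoff 156): pledging 60 → total 180, payoff 96. No gain.
University 3 (pledges 70, payoff 86): dropping to 0 → total 50, payoff 0. No gain.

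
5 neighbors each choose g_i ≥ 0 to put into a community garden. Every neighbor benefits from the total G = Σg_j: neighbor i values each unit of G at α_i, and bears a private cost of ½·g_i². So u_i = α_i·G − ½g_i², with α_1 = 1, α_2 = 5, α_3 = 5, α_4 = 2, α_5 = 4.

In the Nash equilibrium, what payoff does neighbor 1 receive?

16.5

Neighbor i's FOC: ∂u_i/∂g_i = α_i − g_i = 0, so g_i* = α_i.
NE contributions = (1, 5, 5, 2, 4); G = 17.
u_1 = α_1·G − ½·(g_1)² = 1·17 − ½·1² = 16.5.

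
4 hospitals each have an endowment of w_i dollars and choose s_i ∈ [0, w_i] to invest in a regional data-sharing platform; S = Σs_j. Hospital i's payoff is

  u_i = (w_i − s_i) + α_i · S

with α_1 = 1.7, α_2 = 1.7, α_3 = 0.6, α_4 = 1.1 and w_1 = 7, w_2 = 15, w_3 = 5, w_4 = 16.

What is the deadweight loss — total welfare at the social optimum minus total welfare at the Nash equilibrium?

∂u_i/∂s_i = α_i − 1, so hospital i contributes w_i if α_i > 1, else 0.
α_i > 1 for i ∈ {1, 2, 4}; NE contributions (7, 15, 0, 16), S = 38.
W^NE = Σw_i − S^NE + (Σα_i)·S^NE = 43 + 4.1·38 = 198.8.
Planner: ∂(Σu_j)/∂s_i = Σα_j − 1 = 4.1 > 0, so everyone contributes w_i; S^SO = 43, W^SO = 43 + 4.1·43 = 219.3.
Deadweight loss = 20.5.

20.5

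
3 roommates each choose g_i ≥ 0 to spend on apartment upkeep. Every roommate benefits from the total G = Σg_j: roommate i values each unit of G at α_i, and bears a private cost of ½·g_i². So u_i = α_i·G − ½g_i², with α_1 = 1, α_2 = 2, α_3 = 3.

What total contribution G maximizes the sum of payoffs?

18

Planner FOC: ∂(Σu_j)/∂g_i = (Σα_j) − g_i = 0, so g_i^SO = Σα_j = 6 for every i; G^SO = 18.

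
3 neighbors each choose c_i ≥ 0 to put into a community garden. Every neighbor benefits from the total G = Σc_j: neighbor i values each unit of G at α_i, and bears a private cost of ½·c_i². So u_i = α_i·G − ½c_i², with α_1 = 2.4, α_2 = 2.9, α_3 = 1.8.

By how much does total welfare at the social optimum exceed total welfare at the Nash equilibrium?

Neighbor i's FOC: ∂u_i/∂c_i = α_i − c_i = 0, so c_i* = α_i.
NE contributions = (2.4, 2.9, 1.8); G = 7.1.
W^NE = (Σα)·G − ½Σα_i² = 7.1² − ½·17.41 = 41.705.
Planner sets c_i = Σα_j = 7.1 for every i, so G^SO = 3·7.1 = 21.3.
W^SO = (Σα)·G^SO − ½·3·(Σα)² = (3/2)·7.1² = 75.615.
Deadweight loss = W^SO − W^NE = 33.91.

33.91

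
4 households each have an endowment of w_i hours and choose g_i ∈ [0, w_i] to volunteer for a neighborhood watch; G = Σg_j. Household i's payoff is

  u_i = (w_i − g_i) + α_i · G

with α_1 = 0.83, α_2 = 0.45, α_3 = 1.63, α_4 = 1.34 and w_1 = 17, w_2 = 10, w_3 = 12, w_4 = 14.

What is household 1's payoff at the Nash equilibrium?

∂u_i/∂g_i = α_i − 1, so household i contributes w_i if α_i > 1, else 0.
α_i > 1 for i ∈ {3, 4}; NE contributions (0, 0, 12, 14), G = 26.
u_1 = (17 − 0) + 0.83·26 = 38.58.

38.58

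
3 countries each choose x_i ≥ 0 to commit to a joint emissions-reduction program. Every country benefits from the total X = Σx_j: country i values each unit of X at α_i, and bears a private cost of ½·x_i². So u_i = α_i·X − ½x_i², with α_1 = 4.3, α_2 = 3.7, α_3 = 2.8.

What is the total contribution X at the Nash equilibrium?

Country i's FOC: ∂u_i/∂x_i = α_i − x_i = 0, so x_i* = α_i.
NE contributions = (4.3, 3.7, 2.8); X = 10.8.

10.8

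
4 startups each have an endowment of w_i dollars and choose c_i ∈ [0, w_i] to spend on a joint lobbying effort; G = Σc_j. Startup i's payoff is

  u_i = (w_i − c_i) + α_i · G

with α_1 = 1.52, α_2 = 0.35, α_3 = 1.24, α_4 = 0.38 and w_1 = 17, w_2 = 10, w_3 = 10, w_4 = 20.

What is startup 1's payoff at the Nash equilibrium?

∂u_i/∂c_i = α_i − 1, so startup i contributes w_i if α_i > 1, else 0.
α_i > 1 for i ∈ {1, 3}; NE contributions (17, 0, 10, 0), G = 27.
u_1 = (17 − 17) + 1.52·27 = 41.04.

41.04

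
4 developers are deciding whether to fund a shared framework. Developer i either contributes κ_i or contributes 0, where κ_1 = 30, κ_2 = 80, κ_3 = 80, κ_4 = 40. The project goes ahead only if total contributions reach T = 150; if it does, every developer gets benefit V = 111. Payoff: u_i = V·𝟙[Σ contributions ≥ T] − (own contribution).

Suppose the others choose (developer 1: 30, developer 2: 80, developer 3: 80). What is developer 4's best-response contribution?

Others' total = 190 ≥ 150; contributing adds cost 40 for no extra benefit.
Best response: 0.

0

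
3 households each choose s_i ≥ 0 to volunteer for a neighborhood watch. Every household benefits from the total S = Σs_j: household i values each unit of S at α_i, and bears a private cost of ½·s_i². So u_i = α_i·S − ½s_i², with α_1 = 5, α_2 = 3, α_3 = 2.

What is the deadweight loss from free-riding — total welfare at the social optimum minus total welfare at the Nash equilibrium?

69

Household i's FOC: ∂u_i/∂s_i = α_i − s_i = 0, so s_i* = α_i.
NE contributions = (5, 3, 2); S = 10.
W^NE = (Σα)·S − ½Σα_i² = 10² − ½·38 = 81.
Planner sets s_i = Σα_j = 10 for every i, so S^SO = 3·10 = 30.
W^SO = (Σα)·S^SO − ½·3·(Σα)² = (3/2)·10² = 150.
Deadweight loss = W^SO − W^NE = 69.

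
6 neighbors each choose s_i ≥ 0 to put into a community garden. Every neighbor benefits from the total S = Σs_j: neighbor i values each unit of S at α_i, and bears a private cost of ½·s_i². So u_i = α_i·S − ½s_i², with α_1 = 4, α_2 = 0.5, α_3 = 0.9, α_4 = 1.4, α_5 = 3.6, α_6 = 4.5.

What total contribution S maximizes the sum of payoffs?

89.4

Planner FOC: ∂(Σu_j)/∂s_i = (Σα_j) − s_i = 0, so s_i^SO = Σα_j = 14.9 for every i; S^SO = 89.4.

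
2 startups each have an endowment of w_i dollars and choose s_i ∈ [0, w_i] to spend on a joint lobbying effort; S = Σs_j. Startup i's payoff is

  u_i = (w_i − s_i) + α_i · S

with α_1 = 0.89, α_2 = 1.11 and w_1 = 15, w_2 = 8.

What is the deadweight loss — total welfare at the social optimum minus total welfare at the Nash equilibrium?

15

∂u_i/∂s_i = α_i − 1, so startup i contributes w_i if α_i > 1, else 0.
α_i > 1 for i ∈ {2}; NE contributions (0, 8), S = 8.
W^NE = Σw_i − S^NE + (Σα_i)·S^NE = 23 + 1·8 = 31.
Planner: ∂(Σu_j)/∂s_i = Σα_j − 1 = 1 > 0, so everyone contributes w_i; S^SO = 23, W^SO = 23 + 1·23 = 46.
Deadweight loss = 15.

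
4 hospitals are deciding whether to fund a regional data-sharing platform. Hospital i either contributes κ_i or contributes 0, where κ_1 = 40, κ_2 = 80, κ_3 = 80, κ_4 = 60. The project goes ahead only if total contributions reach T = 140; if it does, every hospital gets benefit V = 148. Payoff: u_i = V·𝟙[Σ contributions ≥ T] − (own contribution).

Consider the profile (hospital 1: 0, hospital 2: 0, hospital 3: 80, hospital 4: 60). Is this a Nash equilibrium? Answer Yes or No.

Yes

Total = 140 ≥ 140: provided.
Hospital 1 (pledges 0, payoff 148): pledging 40 → total 180, payoff 108. No gain.
Hospital 2 (pledges 0, payoff 148): pledging 80 → total 220, payoff 68. No gain.
Hospital 3 (pledges 80, payoff 68): dropping to 0 → total 60, payoff 0. No gain.
Hospital 4 (pledges 60, payoff 88): dropping to 0 → total 80, payoff 0. No gain.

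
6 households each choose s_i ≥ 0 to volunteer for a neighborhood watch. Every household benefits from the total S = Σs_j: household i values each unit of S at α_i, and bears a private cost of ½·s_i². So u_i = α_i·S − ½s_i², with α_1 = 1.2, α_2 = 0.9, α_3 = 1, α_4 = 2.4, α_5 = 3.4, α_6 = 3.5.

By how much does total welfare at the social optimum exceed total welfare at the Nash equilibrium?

323.93

Household i's FOC: ∂u_i/∂s_i = α_i − s_i = 0, so s_i* = α_i.
NE contributions = (1.2, 0.9, 1, 2.4, 3.4, 3.5); S = 12.4.
W^NE = (Σα)·S − ½Σα_i² = 12.4² − ½·32.82 = 137.35.
Planner sets s_i = Σα_j = 12.4 for every i, so S^SO = 6·12.4 = 74.4.
W^SO = (Σα)·S^SO − ½·6·(Σα)² = (6/2)·12.4² = 461.28.
Deadweight loss = W^SO − W^NE = 323.93.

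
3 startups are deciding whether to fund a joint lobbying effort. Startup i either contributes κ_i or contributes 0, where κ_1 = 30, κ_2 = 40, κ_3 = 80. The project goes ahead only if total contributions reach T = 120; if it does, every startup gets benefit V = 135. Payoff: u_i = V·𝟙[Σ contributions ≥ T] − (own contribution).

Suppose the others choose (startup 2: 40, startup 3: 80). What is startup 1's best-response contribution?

Others' total = 120 ≥ 120; contributing adds cost 30 for no extra benefit.
Best response: 0.

0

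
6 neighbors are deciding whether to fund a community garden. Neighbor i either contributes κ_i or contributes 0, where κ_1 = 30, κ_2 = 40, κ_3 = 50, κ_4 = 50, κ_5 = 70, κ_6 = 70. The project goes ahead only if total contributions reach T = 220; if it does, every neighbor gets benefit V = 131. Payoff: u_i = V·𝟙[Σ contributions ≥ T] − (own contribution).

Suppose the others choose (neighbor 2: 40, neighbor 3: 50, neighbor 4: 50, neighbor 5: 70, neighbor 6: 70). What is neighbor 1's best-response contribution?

Others' total = 280 ≥ 220; contributing adds cost 30 for no extra benefit.
Best response: 0.

0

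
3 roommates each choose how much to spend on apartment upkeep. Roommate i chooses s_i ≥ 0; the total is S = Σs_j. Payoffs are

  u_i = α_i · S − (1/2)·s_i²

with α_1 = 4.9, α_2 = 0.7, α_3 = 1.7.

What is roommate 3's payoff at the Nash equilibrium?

10.965

Roommate i's FOC: ∂u_i/∂s_i = α_i − s_i = 0, so s_i* = α_i.
NE contributions = (4.9, 0.7, 1.7); S = 7.3.
u_3 = α_3·S − ½·(s_3)² = 1.7·7.3 − ½·1.7² = 10.965.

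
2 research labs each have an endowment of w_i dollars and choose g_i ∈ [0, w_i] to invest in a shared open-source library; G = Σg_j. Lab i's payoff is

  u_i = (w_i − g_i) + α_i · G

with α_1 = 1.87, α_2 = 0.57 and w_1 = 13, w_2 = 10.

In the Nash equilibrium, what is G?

13

∂u_i/∂g_i = α_i − 1, so lab i contributes w_i if α_i > 1, else 0.
α_i > 1 for i ∈ {1}; NE contributions (13, 0), G = 13.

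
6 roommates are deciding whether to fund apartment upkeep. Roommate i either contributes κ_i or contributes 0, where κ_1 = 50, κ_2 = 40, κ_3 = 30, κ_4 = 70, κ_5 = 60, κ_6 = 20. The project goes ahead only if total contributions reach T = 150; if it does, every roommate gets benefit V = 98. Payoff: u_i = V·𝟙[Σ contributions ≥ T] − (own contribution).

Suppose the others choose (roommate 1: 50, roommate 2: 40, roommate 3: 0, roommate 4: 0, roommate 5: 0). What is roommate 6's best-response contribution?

0

Others' total = 90. Even contributing 20 gives 110 < 150: no benefit either way.
Best response: 0.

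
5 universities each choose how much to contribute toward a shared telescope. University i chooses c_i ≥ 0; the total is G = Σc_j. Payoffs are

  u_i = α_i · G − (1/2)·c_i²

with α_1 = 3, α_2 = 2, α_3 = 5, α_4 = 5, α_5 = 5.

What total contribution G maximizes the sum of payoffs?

Planner FOC: ∂(Σu_j)/∂c_i = (Σα_j) − c_i = 0, so c_i^SO = Σα_j = 20 for every i; G^SO = 100.

100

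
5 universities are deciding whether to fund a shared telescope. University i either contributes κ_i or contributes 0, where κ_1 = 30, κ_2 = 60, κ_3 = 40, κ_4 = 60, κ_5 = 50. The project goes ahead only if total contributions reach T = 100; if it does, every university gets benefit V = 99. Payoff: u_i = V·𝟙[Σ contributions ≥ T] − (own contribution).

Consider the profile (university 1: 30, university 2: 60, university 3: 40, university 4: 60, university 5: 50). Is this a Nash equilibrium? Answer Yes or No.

No

Total = 240 ≥ 100: provided.
University 1 (pledges 30, payoff 69): dropping to 0 → total 210, payoff 99. Profitable deviation.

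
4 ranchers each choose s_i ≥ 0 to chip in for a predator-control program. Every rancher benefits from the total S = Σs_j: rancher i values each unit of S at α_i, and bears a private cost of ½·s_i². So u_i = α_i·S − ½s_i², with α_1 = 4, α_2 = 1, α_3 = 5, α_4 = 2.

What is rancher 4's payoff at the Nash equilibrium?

22

Rancher i's FOC: ∂u_i/∂s_i = α_i − s_i = 0, so s_i* = α_i.
NE contributions = (4, 1, 5, 2); S = 12.
u_4 = α_4·S − ½·(s_4)² = 2·12 − ½·2² = 22.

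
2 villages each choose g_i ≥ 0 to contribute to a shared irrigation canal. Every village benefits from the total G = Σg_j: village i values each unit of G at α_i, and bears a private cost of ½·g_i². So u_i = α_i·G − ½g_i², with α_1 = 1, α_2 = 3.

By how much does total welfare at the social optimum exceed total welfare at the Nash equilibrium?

5

Village i's FOC: ∂u_i/∂g_i = α_i − g_i = 0, so g_i* = α_i.
NE contributions = (1, 3); G = 4.
W^NE = (Σα)·G − ½Σα_i² = 4² − ½·10 = 11.
Planner sets g_i = Σα_j = 4 for every i, so G^SO = 2·4 = 8.
W^SO = (Σα)·G^SO − ½·2·(Σα)² = (2/2)·4² = 16.
Deadweight loss = W^SO − W^NE = 5.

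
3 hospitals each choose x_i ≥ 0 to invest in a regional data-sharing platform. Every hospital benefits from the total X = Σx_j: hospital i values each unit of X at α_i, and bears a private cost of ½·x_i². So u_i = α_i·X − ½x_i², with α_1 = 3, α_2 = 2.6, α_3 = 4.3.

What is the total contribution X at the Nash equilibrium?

Hospital i's FOC: ∂u_i/∂x_i = α_i − x_i = 0, so x_i* = α_i.
NE contributions = (3, 2.6, 4.3); X = 9.9.

9.9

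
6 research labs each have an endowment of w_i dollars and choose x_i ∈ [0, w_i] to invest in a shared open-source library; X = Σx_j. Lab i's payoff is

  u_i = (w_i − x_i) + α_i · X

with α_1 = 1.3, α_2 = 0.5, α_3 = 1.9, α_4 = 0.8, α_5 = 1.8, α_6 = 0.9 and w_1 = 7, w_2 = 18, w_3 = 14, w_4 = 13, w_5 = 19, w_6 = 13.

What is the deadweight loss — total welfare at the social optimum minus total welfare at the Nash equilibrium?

∂u_i/∂x_i = α_i − 1, so lab i contributes w_i if α_i > 1, else 0.
α_i > 1 for i ∈ {1, 3, 5}; NE contributions (7, 0, 14, 0, 19, 0), X = 40.
W^NE = Σw_i − X^NE + (Σα_i)·X^NE = 84 + 6.2·40 = 332.
Planner: ∂(Σu_j)/∂x_i = Σα_j − 1 = 6.2 > 0, so everyone contributes w_i; X^SO = 84, W^SO = 84 + 6.2·84 = 604.8.
Deadweight loss = 272.8.

272.8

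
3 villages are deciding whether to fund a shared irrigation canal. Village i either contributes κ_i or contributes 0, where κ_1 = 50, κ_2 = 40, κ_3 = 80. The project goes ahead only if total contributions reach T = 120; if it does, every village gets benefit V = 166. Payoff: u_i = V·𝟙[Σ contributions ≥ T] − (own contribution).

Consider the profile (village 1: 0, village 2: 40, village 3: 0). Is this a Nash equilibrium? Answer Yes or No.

Total = 40 < 120: not provided.
Village 1 (pledges 0, payoff 0): pledging 50 → total 90, payoff -50. No gain.
Village 2 (pledges 40, payoff -40): dropping to 0 → total 0, payoff 0. Profitable deviation.

No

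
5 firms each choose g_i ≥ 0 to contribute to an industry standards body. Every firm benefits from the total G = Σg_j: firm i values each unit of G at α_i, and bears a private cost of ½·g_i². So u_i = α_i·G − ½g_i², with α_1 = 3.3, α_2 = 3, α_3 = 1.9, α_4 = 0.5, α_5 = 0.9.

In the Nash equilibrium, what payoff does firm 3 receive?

16.435

Firm i's FOC: ∂u_i/∂g_i = α_i − g_i = 0, so g_i* = α_i.
NE contributions = (3.3, 3, 1.9, 0.5, 0.9); G = 9.6.
u_3 = α_3·G − ½·(g_3)² = 1.9·9.6 − ½·1.9² = 16.435.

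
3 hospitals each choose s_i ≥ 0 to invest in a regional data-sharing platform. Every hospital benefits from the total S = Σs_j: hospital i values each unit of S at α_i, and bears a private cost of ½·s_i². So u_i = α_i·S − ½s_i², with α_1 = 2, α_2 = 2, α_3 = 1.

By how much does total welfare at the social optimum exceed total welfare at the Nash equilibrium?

Hospital i's FOC: ∂u_i/∂s_i = α_i − s_i = 0, so s_i* = α_i.
NE contributions = (2, 2, 1); S = 5.
W^NE = (Σα)·S − ½Σα_i² = 5² − ½·9 = 20.5.
Planner sets s_i = Σα_j = 5 for every i, so S^SO = 3·5 = 15.
W^SO = (Σα)·S^SO − ½·3·(Σα)² = (3/2)·5² = 37.5.
Deadweight loss = W^SO − W^NE = 17.

17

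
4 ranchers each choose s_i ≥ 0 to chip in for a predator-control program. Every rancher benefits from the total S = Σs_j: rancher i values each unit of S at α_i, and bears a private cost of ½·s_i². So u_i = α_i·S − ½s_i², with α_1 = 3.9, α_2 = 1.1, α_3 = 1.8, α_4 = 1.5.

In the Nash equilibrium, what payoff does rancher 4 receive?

11.325

Rancher i's FOC: ∂u_i/∂s_i = α_i − s_i = 0, so s_i* = α_i.
NE contributions = (3.9, 1.1, 1.8, 1.5); S = 8.3.
u_4 = α_4·S − ½·(s_4)² = 1.5·8.3 − ½·1.5² = 11.325.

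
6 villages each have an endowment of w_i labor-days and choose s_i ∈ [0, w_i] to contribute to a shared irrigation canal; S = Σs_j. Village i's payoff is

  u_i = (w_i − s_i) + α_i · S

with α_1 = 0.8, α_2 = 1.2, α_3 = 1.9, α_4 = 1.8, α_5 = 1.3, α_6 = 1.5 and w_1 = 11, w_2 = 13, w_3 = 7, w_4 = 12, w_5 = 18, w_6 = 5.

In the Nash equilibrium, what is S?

∂u_i/∂s_i = α_i − 1, so village i contributes w_i if α_i > 1, else 0.
α_i > 1 for i ∈ {2, 3, 4, 5, 6}; NE contributions (0, 13, 7, 12, 18, 5), S = 55.

55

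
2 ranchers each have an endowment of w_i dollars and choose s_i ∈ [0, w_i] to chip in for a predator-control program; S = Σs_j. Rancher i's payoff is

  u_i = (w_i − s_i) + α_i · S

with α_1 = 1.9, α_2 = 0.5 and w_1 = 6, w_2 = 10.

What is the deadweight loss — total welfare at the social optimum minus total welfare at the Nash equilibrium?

∂u_i/∂s_i = α_i − 1, so rancher i contributes w_i if α_i > 1, else 0.
α_i > 1 for i ∈ {1}; NE contributions (6, 0), S = 6.
W^NE = Σw_i − S^NE + (Σα_i)·S^NE = 16 + 1.4·6 = 24.4.
Planner: ∂(Σu_j)/∂s_i = Σα_j − 1 = 1.4 > 0, so everyone contributes w_i; S^SO = 16, W^SO = 16 + 1.4·16 = 38.4.
Deadweight loss = 14.

14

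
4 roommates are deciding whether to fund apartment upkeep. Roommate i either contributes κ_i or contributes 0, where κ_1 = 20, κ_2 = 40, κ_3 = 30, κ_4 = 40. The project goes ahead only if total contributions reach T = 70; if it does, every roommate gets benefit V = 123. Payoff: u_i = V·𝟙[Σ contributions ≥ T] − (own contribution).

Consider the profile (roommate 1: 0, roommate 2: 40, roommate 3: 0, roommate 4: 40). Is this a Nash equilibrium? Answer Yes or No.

Total = 80 ≥ 70: provided.
Roommate 1 (pledges 0, payoff 123): pledging 20 → total 100, payoff 103. No gain.
Roommate 2 (pledges 40, payoff 83): dropping to 0 → total 40, payoff 0. No gain.
Roommate 3 (pledges 0, payoff 123): pledging 30 → total 110, payoff 93. No gain.
Roommate 4 (pledges 40, payoff 83): dropping to 0 → total 40, payoff 0. No gain.

Yes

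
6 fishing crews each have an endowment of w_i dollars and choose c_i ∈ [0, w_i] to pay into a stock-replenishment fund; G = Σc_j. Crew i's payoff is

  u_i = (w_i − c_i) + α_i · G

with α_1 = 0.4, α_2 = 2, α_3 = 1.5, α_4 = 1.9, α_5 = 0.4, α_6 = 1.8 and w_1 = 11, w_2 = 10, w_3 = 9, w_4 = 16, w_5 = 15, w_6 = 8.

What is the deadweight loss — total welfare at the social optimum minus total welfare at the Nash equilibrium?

182

∂u_i/∂c_i = α_i − 1, so crew i contributes w_i if α_i > 1, else 0.
α_i > 1 for i ∈ {2, 3, 4, 6}; NE contributions (0, 10, 9, 16, 0, 8), G = 43.
W^NE = Σw_i − G^NE + (Σα_i)·G^NE = 69 + 7·43 = 370.
Planner: ∂(Σu_j)/∂c_i = Σα_j − 1 = 7 > 0, so everyone contributes w_i; G^SO = 69, W^SO = 69 + 7·69 = 552.
Deadweight loss = 182.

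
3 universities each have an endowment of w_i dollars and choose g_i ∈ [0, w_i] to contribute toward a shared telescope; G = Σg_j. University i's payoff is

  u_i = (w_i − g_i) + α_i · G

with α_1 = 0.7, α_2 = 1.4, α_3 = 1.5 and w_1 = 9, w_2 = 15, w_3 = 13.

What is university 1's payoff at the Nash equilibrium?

28.6

∂u_i/∂g_i = α_i − 1, so university i contributes w_i if α_i > 1, else 0.
α_i > 1 for i ∈ {2, 3}; NE contributions (0, 15, 13), G = 28.
u_1 = (9 − 0) + 0.7·28 = 28.6.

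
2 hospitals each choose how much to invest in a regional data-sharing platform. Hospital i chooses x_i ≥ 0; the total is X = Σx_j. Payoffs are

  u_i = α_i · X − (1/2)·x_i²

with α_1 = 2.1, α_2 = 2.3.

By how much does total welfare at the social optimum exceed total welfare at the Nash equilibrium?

Hospital i's FOC: ∂u_i/∂x_i = α_i − x_i = 0, so x_i* = α_i.
NE contributions = (2.1, 2.3); X = 4.4.
W^NE = (Σα)·X − ½Σα_i² = 4.4² − ½·9.7 = 14.51.
Planner sets x_i = Σα_j = 4.4 for every i, so X^SO = 2·4.4 = 8.8.
W^SO = (Σα)·X^SO − ½·2·(Σα)² = (2/2)·4.4² = 19.36.
Deadweight loss = W^SO − W^NE = 4.85.

4.85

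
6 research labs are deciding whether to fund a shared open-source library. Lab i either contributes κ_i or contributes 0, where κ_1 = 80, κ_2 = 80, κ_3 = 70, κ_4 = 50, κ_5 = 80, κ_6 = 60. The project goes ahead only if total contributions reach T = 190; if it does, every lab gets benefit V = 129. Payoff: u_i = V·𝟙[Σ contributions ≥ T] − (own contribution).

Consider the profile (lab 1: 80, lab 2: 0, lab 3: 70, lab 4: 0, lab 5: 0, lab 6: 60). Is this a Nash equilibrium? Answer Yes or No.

Total = 210 ≥ 190: provided.
Lab 1 (pledges 80, payoff 49): dropping to 0 → total 130, payoff 0. No gain.
Lab 2 (pledges 0, payoff 129): pledging 80 → total 290, payoff 49. No gain.
Lab 3 (pledges 70, payoff 59): dropping to 0 → total 140, payoff 0. No gain.
Lab 4 (pledges 0, payoff 129): pledging 50 → total 260, payoff 79. No gain.
Lab 5 (pledges 0, payoff 129): pledging 80 → total 290, payoff 49. No gain.
Lab 6 (pledges 60, payoff 69): dropping to 0 → total 150, payoff 0. No gain.

Yes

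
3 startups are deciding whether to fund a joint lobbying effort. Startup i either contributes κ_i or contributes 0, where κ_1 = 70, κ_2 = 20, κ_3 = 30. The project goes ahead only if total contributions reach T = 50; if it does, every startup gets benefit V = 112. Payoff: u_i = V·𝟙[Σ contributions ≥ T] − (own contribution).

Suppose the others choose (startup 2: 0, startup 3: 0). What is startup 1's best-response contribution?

70

Others' total = 0. Contributing 70 brings total to 70 ≥ 50: gain V − κ_1 = 42.
Best response: 70.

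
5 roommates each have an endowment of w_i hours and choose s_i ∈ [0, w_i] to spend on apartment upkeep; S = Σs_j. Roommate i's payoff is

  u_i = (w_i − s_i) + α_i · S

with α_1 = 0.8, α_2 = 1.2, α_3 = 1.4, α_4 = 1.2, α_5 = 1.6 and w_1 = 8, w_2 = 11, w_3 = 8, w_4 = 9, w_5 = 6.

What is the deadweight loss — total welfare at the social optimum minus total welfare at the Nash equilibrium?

∂u_i/∂s_i = α_i − 1, so roommate i contributes w_i if α_i > 1, else 0.
α_i > 1 for i ∈ {2, 3, 4, 5}; NE contributions (0, 11, 8, 9, 6), S = 34.
W^NE = Σw_i − S^NE + (Σα_i)·S^NE = 42 + 5.2·34 = 218.8.
Planner: ∂(Σu_j)/∂s_i = Σα_j − 1 = 5.2 > 0, so everyone contributes w_i; S^SO = 42, W^SO = 42 + 5.2·42 = 260.4.
Deadweight loss = 41.6.

41.6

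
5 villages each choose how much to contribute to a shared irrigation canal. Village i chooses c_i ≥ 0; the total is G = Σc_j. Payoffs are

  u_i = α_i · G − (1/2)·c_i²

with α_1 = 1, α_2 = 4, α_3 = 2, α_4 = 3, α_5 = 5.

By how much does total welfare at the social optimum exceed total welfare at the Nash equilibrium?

Village i's FOC: ∂u_i/∂c_i = α_i − c_i = 0, so c_i* = α_i.
NE contributions = (1, 4, 2, 3, 5); G = 15.
W^NE = (Σα)·G − ½Σα_i² = 15² − ½·55 = 197.5.
Planner sets c_i = Σα_j = 15 for every i, so G^SO = 5·15 = 75.
W^SO = (Σα)·G^SO − ½·5·(Σα)² = (5/2)·15² = 562.5.
Deadweight loss = W^SO − W^NE = 365.

365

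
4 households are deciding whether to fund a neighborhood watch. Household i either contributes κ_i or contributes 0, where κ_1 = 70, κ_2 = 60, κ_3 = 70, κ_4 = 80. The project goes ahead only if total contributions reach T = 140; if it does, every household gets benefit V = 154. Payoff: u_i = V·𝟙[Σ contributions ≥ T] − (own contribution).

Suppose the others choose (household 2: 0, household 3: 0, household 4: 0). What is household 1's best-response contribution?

Others' total = 0. Even contributing 70 gives 70 < 140: no benefit either way.
Best response: 0.

0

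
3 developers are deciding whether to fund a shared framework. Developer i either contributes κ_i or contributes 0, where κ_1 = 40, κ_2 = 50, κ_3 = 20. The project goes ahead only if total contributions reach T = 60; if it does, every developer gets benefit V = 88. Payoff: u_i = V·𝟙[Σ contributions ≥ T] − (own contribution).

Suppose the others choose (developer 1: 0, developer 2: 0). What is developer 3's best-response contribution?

Others' total = 0. Even contributing 20 gives 20 < 60: no benefit either way.
Best response: 0.

0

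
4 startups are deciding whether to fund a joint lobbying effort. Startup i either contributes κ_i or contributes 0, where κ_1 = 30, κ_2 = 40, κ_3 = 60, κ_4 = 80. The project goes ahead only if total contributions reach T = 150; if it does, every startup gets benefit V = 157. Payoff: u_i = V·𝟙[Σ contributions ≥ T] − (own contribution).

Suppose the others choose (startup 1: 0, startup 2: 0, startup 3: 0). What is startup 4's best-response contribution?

0

Others' total = 0. Even contributing 80 gives 80 < 150: no benefit either way.
Best response: 0.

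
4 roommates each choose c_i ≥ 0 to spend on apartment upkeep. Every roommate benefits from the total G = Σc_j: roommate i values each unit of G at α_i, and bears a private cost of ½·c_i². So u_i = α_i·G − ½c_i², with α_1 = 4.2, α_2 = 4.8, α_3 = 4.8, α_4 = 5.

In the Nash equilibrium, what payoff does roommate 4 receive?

Roommate i's FOC: ∂u_i/∂c_i = α_i − c_i = 0, so c_i* = α_i.
NE contributions = (4.2, 4.8, 4.8, 5); G = 18.8.
u_4 = α_4·G − ½·(c_4)² = 5·18.8 − ½·5² = 81.5.

81.5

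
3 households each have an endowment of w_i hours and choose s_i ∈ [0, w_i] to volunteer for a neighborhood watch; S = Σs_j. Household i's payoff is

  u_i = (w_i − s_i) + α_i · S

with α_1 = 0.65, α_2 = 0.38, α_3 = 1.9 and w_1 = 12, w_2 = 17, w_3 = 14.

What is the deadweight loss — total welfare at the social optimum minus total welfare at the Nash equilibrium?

55.97

∂u_i/∂s_i = α_i − 1, so household i contributes w_i if α_i > 1, else 0.
α_i > 1 for i ∈ {3}; NE contributions (0, 0, 14), S = 14.
W^NE = Σw_i − S^NE + (Σα_i)·S^NE = 43 + 1.93·14 = 70.02.
Planner: ∂(Σu_j)/∂s_i = Σα_j − 1 = 1.93 > 0, so everyone contributes w_i; S^SO = 43, W^SO = 43 + 1.93·43 = 125.99.
Deadweight loss = 55.97.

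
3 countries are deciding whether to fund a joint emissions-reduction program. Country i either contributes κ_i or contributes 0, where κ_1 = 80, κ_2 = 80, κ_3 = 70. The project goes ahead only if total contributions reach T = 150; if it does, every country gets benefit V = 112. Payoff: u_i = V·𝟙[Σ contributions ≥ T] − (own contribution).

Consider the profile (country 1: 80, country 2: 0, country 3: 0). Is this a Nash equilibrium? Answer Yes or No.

No

Total = 80 < 150: not provided.
Country 1 (pledges 80, payoff -80): dropping to 0 → total 0, payoff 0. Profitable deviation.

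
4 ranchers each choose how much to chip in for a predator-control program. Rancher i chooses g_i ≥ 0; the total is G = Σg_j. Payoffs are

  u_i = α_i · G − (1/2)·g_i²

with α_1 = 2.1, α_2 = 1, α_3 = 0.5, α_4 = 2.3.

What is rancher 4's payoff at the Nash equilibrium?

10.925

Rancher i's FOC: ∂u_i/∂g_i = α_i − g_i = 0, so g_i* = α_i.
NE contributions = (2.1, 1, 0.5, 2.3); G = 5.9.
u_4 = α_4·G − ½·(g_4)² = 2.3·5.9 − ½·2.3² = 10.925.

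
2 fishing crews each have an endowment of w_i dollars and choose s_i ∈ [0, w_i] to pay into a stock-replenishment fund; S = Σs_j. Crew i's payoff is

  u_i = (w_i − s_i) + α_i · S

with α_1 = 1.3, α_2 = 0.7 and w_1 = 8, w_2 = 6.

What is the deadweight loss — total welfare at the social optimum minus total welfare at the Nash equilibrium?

6

∂u_i/∂s_i = α_i − 1, so crew i contributes w_i if α_i > 1, else 0.
α_i > 1 for i ∈ {1}; NE contributions (8, 0), S = 8.
W^NE = Σw_i − S^NE + (Σα_i)·S^NE = 14 + 1·8 = 22.
Planner: ∂(Σu_j)/∂s_i = Σα_j − 1 = 1 > 0, so everyone contributes w_i; S^SO = 14, W^SO = 14 + 1·14 = 28.
Deadweight loss = 6.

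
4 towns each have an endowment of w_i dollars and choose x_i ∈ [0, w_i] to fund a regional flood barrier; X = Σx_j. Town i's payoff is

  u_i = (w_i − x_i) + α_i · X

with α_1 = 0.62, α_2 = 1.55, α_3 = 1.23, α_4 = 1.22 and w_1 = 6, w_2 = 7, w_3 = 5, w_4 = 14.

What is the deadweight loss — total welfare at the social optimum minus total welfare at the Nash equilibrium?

21.72

∂u_i/∂x_i = α_i − 1, so town i contributes w_i if α_i > 1, else 0.
α_i > 1 for i ∈ {2, 3, 4}; NE contributions (0, 7, 5, 14), X = 26.
W^NE = Σw_i − X^NE + (Σα_i)·X^NE = 32 + 3.62·26 = 126.12.
Planner: ∂(Σu_j)/∂x_i = Σα_j − 1 = 3.62 > 0, so everyone contributes w_i; X^SO = 32, W^SO = 32 + 3.62·32 = 147.84.
Deadweight loss = 21.72.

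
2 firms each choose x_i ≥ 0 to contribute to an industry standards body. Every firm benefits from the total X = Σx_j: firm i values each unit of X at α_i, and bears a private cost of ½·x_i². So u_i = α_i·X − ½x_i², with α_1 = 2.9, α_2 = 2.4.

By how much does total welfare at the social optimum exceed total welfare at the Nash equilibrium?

7.085

Firm i's FOC: ∂u_i/∂x_i = α_i − x_i = 0, so x_i* = α_i.
NE contributions = (2.9, 2.4); X = 5.3.
W^NE = (Σα)·X − ½Σα_i² = 5.3² − ½·14.17 = 21.005.
Planner sets x_i = Σα_j = 5.3 for every i, so X^SO = 2·5.3 = 10.6.
W^SO = (Σα)·X^SO − ½·2·(Σα)² = (2/2)·5.3² = 28.09.
Deadweight loss = W^SO − W^NE = 7.085.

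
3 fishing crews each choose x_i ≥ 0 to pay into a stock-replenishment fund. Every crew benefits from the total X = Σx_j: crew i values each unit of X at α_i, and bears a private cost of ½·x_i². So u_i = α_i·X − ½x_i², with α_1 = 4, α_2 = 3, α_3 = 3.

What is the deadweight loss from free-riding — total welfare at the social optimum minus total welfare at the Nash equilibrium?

67

Crew i's FOC: ∂u_i/∂x_i = α_i − x_i = 0, so x_i* = α_i.
NE contributions = (4, 3, 3); X = 10.
W^NE = (Σα)·X − ½Σα_i² = 10² − ½·34 = 83.
Planner sets x_i = Σα_j = 10 for every i, so X^SO = 3·10 = 30.
W^SO = (Σα)·X^SO − ½·3·(Σα)² = (3/2)·10² = 150.
Deadweight loss = W^SO − W^NE = 67.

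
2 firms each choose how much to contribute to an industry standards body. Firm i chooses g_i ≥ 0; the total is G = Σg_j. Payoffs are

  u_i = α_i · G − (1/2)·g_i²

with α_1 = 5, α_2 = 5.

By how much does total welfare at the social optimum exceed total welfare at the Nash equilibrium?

25

Firm i's FOC: ∂u_i/∂g_i = α_i − g_i = 0, so g_i* = α_i.
NE contributions = (5, 5); G = 10.
W^NE = (Σα)·G − ½Σα_i² = 10² − ½·50 = 75.
Planner sets g_i = Σα_j = 10 for every i, so G^SO = 2·10 = 20.
W^SO = (Σα)·G^SO − ½·2·(Σα)² = (2/2)·10² = 100.
Deadweight loss = W^SO − W^NE = 25.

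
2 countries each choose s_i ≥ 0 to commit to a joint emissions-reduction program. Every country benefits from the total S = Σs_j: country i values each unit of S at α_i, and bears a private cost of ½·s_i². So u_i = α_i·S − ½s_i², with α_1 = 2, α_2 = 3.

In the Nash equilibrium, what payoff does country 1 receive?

8

Country i's FOC: ∂u_i/∂s_i = α_i − s_i = 0, so s_i* = α_i.
NE contributions = (2, 3); S = 5.
u_1 = α_1·S − ½·(s_1)² = 2·5 − ½·2² = 8.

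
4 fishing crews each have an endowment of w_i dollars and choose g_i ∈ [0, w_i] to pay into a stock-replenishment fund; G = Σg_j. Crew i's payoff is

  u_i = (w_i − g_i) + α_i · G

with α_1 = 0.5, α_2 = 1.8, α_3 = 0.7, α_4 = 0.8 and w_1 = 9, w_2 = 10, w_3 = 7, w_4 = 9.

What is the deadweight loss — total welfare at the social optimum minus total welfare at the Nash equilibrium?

∂u_i/∂g_i = α_i − 1, so crew i contributes w_i if α_i > 1, else 0.
α_i > 1 for i ∈ {2}; NE contributions (0, 10, 0, 0), G = 10.
W^NE = Σw_i − G^NE + (Σα_i)·G^NE = 35 + 2.8·10 = 63.
Planner: ∂(Σu_j)/∂g_i = Σα_j − 1 = 2.8 > 0, so everyone contributes w_i; G^SO = 35, W^SO = 35 + 2.8·35 = 133.
Deadweight loss = 70.

70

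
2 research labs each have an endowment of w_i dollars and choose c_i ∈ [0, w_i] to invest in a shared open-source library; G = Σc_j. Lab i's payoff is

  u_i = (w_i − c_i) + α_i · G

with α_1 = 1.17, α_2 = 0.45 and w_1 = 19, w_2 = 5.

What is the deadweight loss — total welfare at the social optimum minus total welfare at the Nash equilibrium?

∂u_i/∂c_i = α_i − 1, so lab i contributes w_i if α_i > 1, else 0.
α_i > 1 for i ∈ {1}; NE contributions (19, 0), G = 19.
W^NE = Σw_i − G^NE + (Σα_i)·G^NE = 24 + 0.62·19 = 35.78.
Planner: ∂(Σu_j)/∂c_i = Σα_j − 1 = 0.62 > 0, so everyone contributes w_i; G^SO = 24, W^SO = 24 + 0.62·24 = 38.88.
Deadweight loss = 3.1.

3.1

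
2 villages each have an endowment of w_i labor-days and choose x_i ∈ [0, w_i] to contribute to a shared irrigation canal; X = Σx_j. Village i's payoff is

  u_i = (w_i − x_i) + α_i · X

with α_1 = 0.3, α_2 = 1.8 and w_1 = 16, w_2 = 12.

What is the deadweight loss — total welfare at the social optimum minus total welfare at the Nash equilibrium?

17.6

∂u_i/∂x_i = α_i − 1, so village i contributes w_i if α_i > 1, else 0.
α_i > 1 for i ∈ {2}; NE contributions (0, 12), X = 12.
W^NE = Σw_i − X^NE + (Σα_i)·X^NE = 28 + 1.1·12 = 41.2.
Planner: ∂(Σu_j)/∂x_i = Σα_j − 1 = 1.1 > 0, so everyone contributes w_i; X^SO = 28, W^SO = 28 + 1.1·28 = 58.8.
Deadweight loss = 17.6.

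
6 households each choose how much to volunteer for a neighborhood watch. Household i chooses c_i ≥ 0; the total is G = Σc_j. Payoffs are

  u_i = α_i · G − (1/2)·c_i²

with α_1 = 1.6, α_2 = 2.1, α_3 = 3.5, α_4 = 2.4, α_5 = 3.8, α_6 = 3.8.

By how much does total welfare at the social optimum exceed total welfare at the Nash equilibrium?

618.61

Household i's FOC: ∂u_i/∂c_i = α_i − c_i = 0, so c_i* = α_i.
NE contributions = (1.6, 2.1, 3.5, 2.4, 3.8, 3.8); G = 17.2.
W^NE = (Σα)·G − ½Σα_i² = 17.2² − ½·53.86 = 268.91.
Planner sets c_i = Σα_j = 17.2 for every i, so G^SO = 6·17.2 = 103.2.
W^SO = (Σα)·G^SO − ½·6·(Σα)² = (6/2)·17.2² = 887.52.
Deadweight loss = W^SO − W^NE = 618.61.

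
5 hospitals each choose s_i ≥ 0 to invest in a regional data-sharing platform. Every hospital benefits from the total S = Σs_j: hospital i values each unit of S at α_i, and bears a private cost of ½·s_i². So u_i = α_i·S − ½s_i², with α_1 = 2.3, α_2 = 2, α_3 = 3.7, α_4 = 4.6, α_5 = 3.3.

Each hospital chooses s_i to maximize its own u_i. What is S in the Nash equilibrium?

15.9

Hospital i's FOC: ∂u_i/∂s_i = α_i − s_i = 0, so s_i* = α_i.
NE contributions = (2.3, 2, 3.7, 4.6, 3.3); S = 15.9.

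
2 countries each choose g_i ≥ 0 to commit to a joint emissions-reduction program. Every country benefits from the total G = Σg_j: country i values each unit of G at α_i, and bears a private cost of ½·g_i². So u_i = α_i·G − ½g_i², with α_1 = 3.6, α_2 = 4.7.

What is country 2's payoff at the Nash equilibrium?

Country i's FOC: ∂u_i/∂g_i = α_i − g_i = 0, so g_i* = α_i.
NE contributions = (3.6, 4.7); G = 8.3.
u_2 = α_2·G − ½·(g_2)² = 4.7·8.3 − ½·4.7² = 27.965.

27.965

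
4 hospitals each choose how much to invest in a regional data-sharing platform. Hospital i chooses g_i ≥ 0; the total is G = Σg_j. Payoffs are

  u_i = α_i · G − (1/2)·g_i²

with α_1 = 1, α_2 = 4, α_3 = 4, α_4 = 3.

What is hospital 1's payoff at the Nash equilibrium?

Hospital i's FOC: ∂u_i/∂g_i = α_i − g_i = 0, so g_i* = α_i.
NE contributions = (1, 4, 4, 3); G = 12.
u_1 = α_1·G − ½·(g_1)² = 1·12 − ½·1² = 11.5.

11.5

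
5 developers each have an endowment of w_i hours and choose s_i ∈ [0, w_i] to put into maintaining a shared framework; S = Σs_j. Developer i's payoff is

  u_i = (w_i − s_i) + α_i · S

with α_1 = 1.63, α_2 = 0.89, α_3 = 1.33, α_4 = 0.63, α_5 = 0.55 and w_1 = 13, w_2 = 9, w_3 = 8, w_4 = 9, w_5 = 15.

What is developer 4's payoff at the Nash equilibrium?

∂u_i/∂s_i = α_i − 1, so developer i contributes w_i if α_i > 1, else 0.
α_i > 1 for i ∈ {1, 3}; NE contributions (13, 0, 8, 0, 0), S = 21.
u_4 = (9 − 0) + 0.63·21 = 22.23.

22.23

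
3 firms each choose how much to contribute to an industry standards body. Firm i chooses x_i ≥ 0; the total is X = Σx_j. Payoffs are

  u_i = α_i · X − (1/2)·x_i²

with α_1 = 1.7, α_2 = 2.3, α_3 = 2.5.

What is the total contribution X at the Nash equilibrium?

Firm i's FOC: ∂u_i/∂x_i = α_i − x_i = 0, so x_i* = α_i.
NE contributions = (1.7, 2.3, 2.5); X = 6.5.

6.5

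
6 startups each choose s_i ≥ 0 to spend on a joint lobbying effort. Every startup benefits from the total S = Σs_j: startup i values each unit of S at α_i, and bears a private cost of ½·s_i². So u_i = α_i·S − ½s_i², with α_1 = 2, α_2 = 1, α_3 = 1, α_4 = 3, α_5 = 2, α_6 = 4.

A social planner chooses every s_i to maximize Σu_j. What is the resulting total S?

Planner FOC: ∂(Σu_j)/∂s_i = (Σα_j) − s_i = 0, so s_i^SO = Σα_j = 13 for every i; S^SO = 78.

78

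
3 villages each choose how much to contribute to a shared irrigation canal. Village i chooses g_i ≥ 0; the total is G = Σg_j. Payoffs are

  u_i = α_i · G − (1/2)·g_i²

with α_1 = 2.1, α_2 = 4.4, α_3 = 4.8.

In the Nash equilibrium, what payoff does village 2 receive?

40.04

Village i's FOC: ∂u_i/∂g_i = α_i − g_i = 0, so g_i* = α_i.
NE contributions = (2.1, 4.4, 4.8); G = 11.3.
u_2 = α_2·G − ½·(g_2)² = 4.4·11.3 − ½·4.4² = 40.04.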